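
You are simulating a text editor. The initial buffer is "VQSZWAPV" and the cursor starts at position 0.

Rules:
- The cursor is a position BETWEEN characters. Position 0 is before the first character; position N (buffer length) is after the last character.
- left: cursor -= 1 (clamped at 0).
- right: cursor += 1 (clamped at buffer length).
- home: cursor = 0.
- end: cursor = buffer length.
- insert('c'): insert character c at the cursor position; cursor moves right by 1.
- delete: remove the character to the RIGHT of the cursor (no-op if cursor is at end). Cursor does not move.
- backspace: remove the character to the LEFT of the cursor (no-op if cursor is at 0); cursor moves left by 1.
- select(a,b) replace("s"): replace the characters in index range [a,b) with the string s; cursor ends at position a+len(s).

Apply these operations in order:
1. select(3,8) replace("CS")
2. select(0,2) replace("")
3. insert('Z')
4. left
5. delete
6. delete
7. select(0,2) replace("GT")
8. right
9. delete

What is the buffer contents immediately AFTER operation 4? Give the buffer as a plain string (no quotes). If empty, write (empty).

After op 1 (select(3,8) replace("CS")): buf='VQSCS' cursor=5
After op 2 (select(0,2) replace("")): buf='SCS' cursor=0
After op 3 (insert('Z')): buf='ZSCS' cursor=1
After op 4 (left): buf='ZSCS' cursor=0

Answer: ZSCS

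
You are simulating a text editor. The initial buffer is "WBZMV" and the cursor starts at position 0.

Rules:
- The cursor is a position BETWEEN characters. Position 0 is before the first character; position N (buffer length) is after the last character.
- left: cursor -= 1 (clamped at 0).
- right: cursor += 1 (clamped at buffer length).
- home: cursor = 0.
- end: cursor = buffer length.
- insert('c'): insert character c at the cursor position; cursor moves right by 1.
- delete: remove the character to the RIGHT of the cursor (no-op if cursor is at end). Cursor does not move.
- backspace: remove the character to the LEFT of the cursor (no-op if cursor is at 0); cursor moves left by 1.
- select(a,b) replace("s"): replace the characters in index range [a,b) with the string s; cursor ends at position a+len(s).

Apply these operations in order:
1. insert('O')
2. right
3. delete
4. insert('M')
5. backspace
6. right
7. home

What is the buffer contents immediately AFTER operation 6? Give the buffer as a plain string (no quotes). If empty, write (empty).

Answer: OWZMV

Derivation:
After op 1 (insert('O')): buf='OWBZMV' cursor=1
After op 2 (right): buf='OWBZMV' cursor=2
After op 3 (delete): buf='OWZMV' cursor=2
After op 4 (insert('M')): buf='OWMZMV' cursor=3
After op 5 (backspace): buf='OWZMV' cursor=2
After op 6 (right): buf='OWZMV' cursor=3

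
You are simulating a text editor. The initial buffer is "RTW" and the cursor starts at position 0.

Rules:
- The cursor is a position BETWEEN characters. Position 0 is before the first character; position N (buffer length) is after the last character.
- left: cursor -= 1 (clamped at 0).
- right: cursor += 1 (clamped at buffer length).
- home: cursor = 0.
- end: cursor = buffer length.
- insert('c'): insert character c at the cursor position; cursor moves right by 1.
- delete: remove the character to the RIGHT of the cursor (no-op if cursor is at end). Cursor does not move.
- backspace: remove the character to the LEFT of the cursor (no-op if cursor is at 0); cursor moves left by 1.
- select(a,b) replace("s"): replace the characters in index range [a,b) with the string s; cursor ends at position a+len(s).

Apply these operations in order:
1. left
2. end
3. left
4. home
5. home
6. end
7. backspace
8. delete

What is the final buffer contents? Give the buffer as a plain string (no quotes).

After op 1 (left): buf='RTW' cursor=0
After op 2 (end): buf='RTW' cursor=3
After op 3 (left): buf='RTW' cursor=2
After op 4 (home): buf='RTW' cursor=0
After op 5 (home): buf='RTW' cursor=0
After op 6 (end): buf='RTW' cursor=3
After op 7 (backspace): buf='RT' cursor=2
After op 8 (delete): buf='RT' cursor=2

Answer: RT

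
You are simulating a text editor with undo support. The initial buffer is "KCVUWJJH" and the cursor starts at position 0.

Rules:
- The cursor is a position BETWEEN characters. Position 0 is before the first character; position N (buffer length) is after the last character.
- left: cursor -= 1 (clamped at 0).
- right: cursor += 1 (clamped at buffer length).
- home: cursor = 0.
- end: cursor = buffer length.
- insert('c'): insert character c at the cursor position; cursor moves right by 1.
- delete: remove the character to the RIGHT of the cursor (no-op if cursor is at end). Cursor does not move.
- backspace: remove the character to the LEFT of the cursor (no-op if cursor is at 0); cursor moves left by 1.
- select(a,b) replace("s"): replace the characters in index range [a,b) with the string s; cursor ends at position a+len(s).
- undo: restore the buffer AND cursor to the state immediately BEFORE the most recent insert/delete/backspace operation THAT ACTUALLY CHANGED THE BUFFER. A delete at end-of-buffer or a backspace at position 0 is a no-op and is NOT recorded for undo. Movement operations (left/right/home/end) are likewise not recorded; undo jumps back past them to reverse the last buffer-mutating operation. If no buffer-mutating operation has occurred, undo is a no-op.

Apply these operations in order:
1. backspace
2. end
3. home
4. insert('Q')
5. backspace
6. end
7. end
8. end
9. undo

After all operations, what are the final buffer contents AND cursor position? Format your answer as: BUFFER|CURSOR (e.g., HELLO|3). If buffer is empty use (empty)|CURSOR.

Answer: QKCVUWJJH|1

Derivation:
After op 1 (backspace): buf='KCVUWJJH' cursor=0
After op 2 (end): buf='KCVUWJJH' cursor=8
After op 3 (home): buf='KCVUWJJH' cursor=0
After op 4 (insert('Q')): buf='QKCVUWJJH' cursor=1
After op 5 (backspace): buf='KCVUWJJH' cursor=0
After op 6 (end): buf='KCVUWJJH' cursor=8
After op 7 (end): buf='KCVUWJJH' cursor=8
After op 8 (end): buf='KCVUWJJH' cursor=8
After op 9 (undo): buf='QKCVUWJJH' cursor=1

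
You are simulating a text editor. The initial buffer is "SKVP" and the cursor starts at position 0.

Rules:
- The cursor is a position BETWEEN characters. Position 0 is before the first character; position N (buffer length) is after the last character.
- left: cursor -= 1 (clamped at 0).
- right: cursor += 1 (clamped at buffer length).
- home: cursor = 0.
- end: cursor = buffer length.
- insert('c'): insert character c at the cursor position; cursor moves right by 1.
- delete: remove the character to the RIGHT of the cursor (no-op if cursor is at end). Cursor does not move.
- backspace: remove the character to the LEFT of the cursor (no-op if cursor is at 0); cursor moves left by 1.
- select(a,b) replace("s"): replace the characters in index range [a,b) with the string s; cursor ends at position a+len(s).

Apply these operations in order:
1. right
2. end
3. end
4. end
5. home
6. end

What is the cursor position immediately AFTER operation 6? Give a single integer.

Answer: 4

Derivation:
After op 1 (right): buf='SKVP' cursor=1
After op 2 (end): buf='SKVP' cursor=4
After op 3 (end): buf='SKVP' cursor=4
After op 4 (end): buf='SKVP' cursor=4
After op 5 (home): buf='SKVP' cursor=0
After op 6 (end): buf='SKVP' cursor=4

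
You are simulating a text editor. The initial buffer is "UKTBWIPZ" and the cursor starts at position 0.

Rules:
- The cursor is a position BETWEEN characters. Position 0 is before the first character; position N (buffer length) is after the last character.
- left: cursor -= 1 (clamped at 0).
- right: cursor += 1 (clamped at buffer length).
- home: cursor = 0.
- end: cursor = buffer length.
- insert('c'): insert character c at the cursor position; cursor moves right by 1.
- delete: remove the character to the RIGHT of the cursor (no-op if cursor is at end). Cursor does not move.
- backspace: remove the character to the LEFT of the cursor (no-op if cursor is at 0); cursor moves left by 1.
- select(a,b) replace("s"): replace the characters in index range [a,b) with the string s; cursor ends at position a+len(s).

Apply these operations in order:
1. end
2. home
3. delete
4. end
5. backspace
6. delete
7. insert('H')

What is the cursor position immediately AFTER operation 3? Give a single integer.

After op 1 (end): buf='UKTBWIPZ' cursor=8
After op 2 (home): buf='UKTBWIPZ' cursor=0
After op 3 (delete): buf='KTBWIPZ' cursor=0

Answer: 0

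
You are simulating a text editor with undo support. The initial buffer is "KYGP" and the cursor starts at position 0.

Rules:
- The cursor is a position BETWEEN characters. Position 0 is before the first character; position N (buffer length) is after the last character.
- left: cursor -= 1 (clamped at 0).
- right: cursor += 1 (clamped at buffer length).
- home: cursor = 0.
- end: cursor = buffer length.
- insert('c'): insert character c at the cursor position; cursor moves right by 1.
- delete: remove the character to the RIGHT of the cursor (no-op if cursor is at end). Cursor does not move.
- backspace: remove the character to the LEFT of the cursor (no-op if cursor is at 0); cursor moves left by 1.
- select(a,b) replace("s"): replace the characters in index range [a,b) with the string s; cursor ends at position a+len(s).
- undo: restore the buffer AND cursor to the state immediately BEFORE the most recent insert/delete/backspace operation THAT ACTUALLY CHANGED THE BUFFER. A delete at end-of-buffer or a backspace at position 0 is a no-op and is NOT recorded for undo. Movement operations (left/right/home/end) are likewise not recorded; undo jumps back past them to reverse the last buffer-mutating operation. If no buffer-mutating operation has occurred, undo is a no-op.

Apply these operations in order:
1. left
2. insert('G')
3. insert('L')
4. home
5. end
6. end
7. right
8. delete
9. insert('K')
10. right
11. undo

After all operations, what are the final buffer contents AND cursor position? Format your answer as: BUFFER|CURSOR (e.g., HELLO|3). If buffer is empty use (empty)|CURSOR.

Answer: GLKYGP|6

Derivation:
After op 1 (left): buf='KYGP' cursor=0
After op 2 (insert('G')): buf='GKYGP' cursor=1
After op 3 (insert('L')): buf='GLKYGP' cursor=2
After op 4 (home): buf='GLKYGP' cursor=0
After op 5 (end): buf='GLKYGP' cursor=6
After op 6 (end): buf='GLKYGP' cursor=6
After op 7 (right): buf='GLKYGP' cursor=6
After op 8 (delete): buf='GLKYGP' cursor=6
After op 9 (insert('K')): buf='GLKYGPK' cursor=7
After op 10 (right): buf='GLKYGPK' cursor=7
After op 11 (undo): buf='GLKYGP' cursor=6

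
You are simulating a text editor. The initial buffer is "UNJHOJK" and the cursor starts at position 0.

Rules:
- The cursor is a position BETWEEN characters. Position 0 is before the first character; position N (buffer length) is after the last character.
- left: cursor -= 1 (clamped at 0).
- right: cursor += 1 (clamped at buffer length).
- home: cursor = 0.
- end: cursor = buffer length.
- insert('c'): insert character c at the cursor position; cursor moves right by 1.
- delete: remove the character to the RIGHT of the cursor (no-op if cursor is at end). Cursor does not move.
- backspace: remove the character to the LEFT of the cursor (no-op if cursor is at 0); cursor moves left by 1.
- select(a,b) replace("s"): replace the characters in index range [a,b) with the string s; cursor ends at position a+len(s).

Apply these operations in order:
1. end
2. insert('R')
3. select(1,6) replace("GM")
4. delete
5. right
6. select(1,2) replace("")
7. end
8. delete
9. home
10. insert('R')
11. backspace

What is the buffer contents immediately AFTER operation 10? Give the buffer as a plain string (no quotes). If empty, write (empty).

After op 1 (end): buf='UNJHOJK' cursor=7
After op 2 (insert('R')): buf='UNJHOJKR' cursor=8
After op 3 (select(1,6) replace("GM")): buf='UGMKR' cursor=3
After op 4 (delete): buf='UGMR' cursor=3
After op 5 (right): buf='UGMR' cursor=4
After op 6 (select(1,2) replace("")): buf='UMR' cursor=1
After op 7 (end): buf='UMR' cursor=3
After op 8 (delete): buf='UMR' cursor=3
After op 9 (home): buf='UMR' cursor=0
After op 10 (insert('R')): buf='RUMR' cursor=1

Answer: RUMR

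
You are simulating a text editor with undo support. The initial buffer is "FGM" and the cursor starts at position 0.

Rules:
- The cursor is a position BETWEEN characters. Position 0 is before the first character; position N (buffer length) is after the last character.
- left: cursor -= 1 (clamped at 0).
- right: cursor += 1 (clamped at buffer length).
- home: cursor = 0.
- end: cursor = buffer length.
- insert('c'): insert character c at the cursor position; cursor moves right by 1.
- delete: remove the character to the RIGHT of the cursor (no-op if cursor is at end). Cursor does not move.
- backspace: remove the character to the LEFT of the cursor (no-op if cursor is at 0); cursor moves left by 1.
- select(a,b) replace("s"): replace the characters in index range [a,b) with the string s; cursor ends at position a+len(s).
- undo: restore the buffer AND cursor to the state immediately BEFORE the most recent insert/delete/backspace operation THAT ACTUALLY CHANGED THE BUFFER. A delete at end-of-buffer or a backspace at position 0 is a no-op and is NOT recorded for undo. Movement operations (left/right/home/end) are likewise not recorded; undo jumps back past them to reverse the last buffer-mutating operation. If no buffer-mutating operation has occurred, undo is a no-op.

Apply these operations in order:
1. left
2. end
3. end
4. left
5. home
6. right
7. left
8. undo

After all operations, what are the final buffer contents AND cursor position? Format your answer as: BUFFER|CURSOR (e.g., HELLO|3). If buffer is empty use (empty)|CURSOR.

After op 1 (left): buf='FGM' cursor=0
After op 2 (end): buf='FGM' cursor=3
After op 3 (end): buf='FGM' cursor=3
After op 4 (left): buf='FGM' cursor=2
After op 5 (home): buf='FGM' cursor=0
After op 6 (right): buf='FGM' cursor=1
After op 7 (left): buf='FGM' cursor=0
After op 8 (undo): buf='FGM' cursor=0

Answer: FGM|0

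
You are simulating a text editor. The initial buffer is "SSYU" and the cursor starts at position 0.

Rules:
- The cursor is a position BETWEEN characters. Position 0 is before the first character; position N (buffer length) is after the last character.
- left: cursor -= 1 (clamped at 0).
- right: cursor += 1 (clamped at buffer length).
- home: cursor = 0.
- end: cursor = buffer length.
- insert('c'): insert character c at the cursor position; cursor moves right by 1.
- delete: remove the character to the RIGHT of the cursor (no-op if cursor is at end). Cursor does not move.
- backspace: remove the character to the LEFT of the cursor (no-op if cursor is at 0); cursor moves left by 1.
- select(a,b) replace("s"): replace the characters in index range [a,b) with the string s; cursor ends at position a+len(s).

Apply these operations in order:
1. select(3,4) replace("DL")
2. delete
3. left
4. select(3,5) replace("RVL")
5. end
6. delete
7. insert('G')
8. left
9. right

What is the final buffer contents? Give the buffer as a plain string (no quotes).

After op 1 (select(3,4) replace("DL")): buf='SSYDL' cursor=5
After op 2 (delete): buf='SSYDL' cursor=5
After op 3 (left): buf='SSYDL' cursor=4
After op 4 (select(3,5) replace("RVL")): buf='SSYRVL' cursor=6
After op 5 (end): buf='SSYRVL' cursor=6
After op 6 (delete): buf='SSYRVL' cursor=6
After op 7 (insert('G')): buf='SSYRVLG' cursor=7
After op 8 (left): buf='SSYRVLG' cursor=6
After op 9 (right): buf='SSYRVLG' cursor=7

Answer: SSYRVLG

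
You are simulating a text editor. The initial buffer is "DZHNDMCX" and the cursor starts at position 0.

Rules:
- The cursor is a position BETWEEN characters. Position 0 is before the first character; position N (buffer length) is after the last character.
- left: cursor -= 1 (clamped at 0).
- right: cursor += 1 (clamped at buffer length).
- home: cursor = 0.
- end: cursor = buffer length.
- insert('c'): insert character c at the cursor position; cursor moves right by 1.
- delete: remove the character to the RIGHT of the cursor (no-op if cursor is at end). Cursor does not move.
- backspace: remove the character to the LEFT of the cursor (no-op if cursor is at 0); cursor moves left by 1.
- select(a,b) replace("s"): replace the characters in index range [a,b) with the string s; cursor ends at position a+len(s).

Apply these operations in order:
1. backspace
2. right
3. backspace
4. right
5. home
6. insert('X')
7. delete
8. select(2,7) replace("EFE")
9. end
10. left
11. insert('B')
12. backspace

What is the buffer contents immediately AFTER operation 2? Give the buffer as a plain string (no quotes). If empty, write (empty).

After op 1 (backspace): buf='DZHNDMCX' cursor=0
After op 2 (right): buf='DZHNDMCX' cursor=1

Answer: DZHNDMCX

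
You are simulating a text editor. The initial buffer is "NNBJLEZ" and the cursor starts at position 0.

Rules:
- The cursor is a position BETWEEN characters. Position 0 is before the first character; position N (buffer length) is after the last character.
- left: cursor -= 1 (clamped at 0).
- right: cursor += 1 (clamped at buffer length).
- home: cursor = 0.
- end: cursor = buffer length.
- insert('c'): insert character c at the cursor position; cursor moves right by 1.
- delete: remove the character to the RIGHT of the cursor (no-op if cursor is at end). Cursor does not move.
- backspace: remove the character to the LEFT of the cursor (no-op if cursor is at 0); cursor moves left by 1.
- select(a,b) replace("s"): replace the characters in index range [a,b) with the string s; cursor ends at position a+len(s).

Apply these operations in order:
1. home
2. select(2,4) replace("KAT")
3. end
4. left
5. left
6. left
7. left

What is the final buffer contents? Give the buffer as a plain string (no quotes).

After op 1 (home): buf='NNBJLEZ' cursor=0
After op 2 (select(2,4) replace("KAT")): buf='NNKATLEZ' cursor=5
After op 3 (end): buf='NNKATLEZ' cursor=8
After op 4 (left): buf='NNKATLEZ' cursor=7
After op 5 (left): buf='NNKATLEZ' cursor=6
After op 6 (left): buf='NNKATLEZ' cursor=5
After op 7 (left): buf='NNKATLEZ' cursor=4

Answer: NNKATLEZ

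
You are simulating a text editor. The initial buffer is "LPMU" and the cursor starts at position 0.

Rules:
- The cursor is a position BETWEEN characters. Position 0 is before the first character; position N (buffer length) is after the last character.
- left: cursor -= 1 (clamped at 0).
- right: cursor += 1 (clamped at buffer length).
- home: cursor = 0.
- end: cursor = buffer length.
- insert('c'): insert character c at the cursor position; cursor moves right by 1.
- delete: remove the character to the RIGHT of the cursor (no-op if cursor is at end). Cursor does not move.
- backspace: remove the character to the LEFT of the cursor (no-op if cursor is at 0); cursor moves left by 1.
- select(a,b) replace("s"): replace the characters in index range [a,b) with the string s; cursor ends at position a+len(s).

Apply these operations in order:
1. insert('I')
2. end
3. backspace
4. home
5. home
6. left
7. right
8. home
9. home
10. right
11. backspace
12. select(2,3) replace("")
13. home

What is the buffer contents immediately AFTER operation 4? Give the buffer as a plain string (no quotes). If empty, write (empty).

After op 1 (insert('I')): buf='ILPMU' cursor=1
After op 2 (end): buf='ILPMU' cursor=5
After op 3 (backspace): buf='ILPM' cursor=4
After op 4 (home): buf='ILPM' cursor=0

Answer: ILPM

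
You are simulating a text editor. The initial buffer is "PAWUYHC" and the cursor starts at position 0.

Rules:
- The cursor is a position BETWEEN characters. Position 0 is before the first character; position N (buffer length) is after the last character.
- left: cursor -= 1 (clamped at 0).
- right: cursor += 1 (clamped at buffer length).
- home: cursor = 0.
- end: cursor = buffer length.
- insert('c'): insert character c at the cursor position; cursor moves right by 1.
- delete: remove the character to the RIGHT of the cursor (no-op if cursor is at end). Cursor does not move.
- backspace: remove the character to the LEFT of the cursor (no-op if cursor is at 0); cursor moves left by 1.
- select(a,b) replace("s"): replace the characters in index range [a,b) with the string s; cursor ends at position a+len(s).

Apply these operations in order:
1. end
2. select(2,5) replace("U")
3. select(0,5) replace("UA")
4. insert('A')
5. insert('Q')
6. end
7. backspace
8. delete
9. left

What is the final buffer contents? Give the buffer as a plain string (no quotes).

Answer: UAA

Derivation:
After op 1 (end): buf='PAWUYHC' cursor=7
After op 2 (select(2,5) replace("U")): buf='PAUHC' cursor=3
After op 3 (select(0,5) replace("UA")): buf='UA' cursor=2
After op 4 (insert('A')): buf='UAA' cursor=3
After op 5 (insert('Q')): buf='UAAQ' cursor=4
After op 6 (end): buf='UAAQ' cursor=4
After op 7 (backspace): buf='UAA' cursor=3
After op 8 (delete): buf='UAA' cursor=3
After op 9 (left): buf='UAA' cursor=2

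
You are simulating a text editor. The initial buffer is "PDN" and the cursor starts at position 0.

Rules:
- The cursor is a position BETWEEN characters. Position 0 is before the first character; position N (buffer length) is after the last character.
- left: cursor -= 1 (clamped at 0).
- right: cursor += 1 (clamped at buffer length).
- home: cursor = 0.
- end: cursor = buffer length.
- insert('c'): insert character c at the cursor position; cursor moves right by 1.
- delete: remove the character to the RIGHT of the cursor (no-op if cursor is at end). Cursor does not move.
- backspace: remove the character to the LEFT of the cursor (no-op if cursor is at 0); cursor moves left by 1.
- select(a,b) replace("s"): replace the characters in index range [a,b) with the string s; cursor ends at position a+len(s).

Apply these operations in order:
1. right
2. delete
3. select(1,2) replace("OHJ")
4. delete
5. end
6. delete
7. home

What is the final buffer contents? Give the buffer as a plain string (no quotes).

Answer: POHJ

Derivation:
After op 1 (right): buf='PDN' cursor=1
After op 2 (delete): buf='PN' cursor=1
After op 3 (select(1,2) replace("OHJ")): buf='POHJ' cursor=4
After op 4 (delete): buf='POHJ' cursor=4
After op 5 (end): buf='POHJ' cursor=4
After op 6 (delete): buf='POHJ' cursor=4
After op 7 (home): buf='POHJ' cursor=0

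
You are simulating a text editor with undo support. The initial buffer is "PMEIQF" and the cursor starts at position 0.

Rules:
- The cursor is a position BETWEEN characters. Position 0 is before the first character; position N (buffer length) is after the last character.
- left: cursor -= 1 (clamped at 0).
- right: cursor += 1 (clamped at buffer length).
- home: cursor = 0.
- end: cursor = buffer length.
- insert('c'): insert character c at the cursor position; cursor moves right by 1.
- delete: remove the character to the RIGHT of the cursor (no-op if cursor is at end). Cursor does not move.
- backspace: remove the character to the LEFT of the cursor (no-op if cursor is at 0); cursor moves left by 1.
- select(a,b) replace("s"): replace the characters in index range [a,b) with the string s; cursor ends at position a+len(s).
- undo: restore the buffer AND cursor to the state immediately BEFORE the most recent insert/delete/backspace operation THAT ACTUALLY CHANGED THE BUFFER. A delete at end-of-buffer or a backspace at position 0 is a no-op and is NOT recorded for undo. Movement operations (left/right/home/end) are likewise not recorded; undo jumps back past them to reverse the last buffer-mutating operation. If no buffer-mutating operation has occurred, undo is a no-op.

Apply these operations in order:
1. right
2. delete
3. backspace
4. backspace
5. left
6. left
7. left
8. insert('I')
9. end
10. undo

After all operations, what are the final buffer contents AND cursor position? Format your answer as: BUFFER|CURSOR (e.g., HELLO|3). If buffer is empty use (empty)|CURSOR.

After op 1 (right): buf='PMEIQF' cursor=1
After op 2 (delete): buf='PEIQF' cursor=1
After op 3 (backspace): buf='EIQF' cursor=0
After op 4 (backspace): buf='EIQF' cursor=0
After op 5 (left): buf='EIQF' cursor=0
After op 6 (left): buf='EIQF' cursor=0
After op 7 (left): buf='EIQF' cursor=0
After op 8 (insert('I')): buf='IEIQF' cursor=1
After op 9 (end): buf='IEIQF' cursor=5
After op 10 (undo): buf='EIQF' cursor=0

Answer: EIQF|0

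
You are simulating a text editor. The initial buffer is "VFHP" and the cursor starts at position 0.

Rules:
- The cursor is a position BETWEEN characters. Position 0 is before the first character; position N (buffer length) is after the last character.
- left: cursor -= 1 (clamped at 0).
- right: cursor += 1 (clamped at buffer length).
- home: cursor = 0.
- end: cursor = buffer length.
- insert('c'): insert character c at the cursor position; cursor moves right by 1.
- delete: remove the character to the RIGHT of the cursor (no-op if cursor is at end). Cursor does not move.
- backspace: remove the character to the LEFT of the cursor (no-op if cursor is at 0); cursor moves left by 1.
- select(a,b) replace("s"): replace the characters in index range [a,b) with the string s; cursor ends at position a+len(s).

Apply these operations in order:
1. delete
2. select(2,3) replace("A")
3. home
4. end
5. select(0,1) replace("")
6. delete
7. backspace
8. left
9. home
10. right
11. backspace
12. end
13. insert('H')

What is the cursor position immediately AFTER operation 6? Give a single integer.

After op 1 (delete): buf='FHP' cursor=0
After op 2 (select(2,3) replace("A")): buf='FHA' cursor=3
After op 3 (home): buf='FHA' cursor=0
After op 4 (end): buf='FHA' cursor=3
After op 5 (select(0,1) replace("")): buf='HA' cursor=0
After op 6 (delete): buf='A' cursor=0

Answer: 0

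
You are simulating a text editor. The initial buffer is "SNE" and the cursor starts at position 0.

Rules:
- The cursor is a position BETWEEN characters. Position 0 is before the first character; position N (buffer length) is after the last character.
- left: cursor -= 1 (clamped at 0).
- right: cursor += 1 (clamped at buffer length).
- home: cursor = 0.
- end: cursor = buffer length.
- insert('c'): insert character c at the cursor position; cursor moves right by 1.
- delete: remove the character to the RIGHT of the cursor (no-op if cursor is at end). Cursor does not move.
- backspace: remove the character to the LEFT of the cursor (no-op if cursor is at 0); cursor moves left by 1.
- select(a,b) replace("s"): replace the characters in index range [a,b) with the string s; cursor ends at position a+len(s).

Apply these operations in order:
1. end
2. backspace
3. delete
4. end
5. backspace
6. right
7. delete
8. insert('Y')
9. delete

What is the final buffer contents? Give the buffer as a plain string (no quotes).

Answer: SY

Derivation:
After op 1 (end): buf='SNE' cursor=3
After op 2 (backspace): buf='SN' cursor=2
After op 3 (delete): buf='SN' cursor=2
After op 4 (end): buf='SN' cursor=2
After op 5 (backspace): buf='S' cursor=1
After op 6 (right): buf='S' cursor=1
After op 7 (delete): buf='S' cursor=1
After op 8 (insert('Y')): buf='SY' cursor=2
After op 9 (delete): buf='SY' cursor=2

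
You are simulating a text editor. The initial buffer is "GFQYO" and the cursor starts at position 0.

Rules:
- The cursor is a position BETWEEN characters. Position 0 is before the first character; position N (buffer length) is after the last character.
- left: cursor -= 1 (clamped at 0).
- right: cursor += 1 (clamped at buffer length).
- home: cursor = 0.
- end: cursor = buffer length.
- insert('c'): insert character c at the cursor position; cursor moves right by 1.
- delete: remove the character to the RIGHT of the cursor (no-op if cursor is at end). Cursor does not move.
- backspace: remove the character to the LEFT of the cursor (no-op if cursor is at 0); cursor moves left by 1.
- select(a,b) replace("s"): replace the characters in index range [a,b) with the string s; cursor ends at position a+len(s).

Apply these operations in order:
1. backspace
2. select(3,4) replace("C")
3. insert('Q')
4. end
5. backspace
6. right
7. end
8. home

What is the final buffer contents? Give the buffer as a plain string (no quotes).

Answer: GFQCQ

Derivation:
After op 1 (backspace): buf='GFQYO' cursor=0
After op 2 (select(3,4) replace("C")): buf='GFQCO' cursor=4
After op 3 (insert('Q')): buf='GFQCQO' cursor=5
After op 4 (end): buf='GFQCQO' cursor=6
After op 5 (backspace): buf='GFQCQ' cursor=5
After op 6 (right): buf='GFQCQ' cursor=5
After op 7 (end): buf='GFQCQ' cursor=5
After op 8 (home): buf='GFQCQ' cursor=0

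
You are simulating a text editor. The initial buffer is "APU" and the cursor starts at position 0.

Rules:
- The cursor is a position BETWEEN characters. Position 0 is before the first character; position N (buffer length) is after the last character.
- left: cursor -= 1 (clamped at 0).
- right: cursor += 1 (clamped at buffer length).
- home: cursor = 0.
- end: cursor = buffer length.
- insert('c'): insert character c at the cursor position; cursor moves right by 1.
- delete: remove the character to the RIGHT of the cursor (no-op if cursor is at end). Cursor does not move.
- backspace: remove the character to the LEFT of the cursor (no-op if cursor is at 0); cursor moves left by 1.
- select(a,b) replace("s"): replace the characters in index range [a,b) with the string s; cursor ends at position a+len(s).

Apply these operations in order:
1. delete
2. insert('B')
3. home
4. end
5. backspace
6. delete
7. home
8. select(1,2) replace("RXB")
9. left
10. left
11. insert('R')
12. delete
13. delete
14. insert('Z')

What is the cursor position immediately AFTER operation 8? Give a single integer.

After op 1 (delete): buf='PU' cursor=0
After op 2 (insert('B')): buf='BPU' cursor=1
After op 3 (home): buf='BPU' cursor=0
After op 4 (end): buf='BPU' cursor=3
After op 5 (backspace): buf='BP' cursor=2
After op 6 (delete): buf='BP' cursor=2
After op 7 (home): buf='BP' cursor=0
After op 8 (select(1,2) replace("RXB")): buf='BRXB' cursor=4

Answer: 4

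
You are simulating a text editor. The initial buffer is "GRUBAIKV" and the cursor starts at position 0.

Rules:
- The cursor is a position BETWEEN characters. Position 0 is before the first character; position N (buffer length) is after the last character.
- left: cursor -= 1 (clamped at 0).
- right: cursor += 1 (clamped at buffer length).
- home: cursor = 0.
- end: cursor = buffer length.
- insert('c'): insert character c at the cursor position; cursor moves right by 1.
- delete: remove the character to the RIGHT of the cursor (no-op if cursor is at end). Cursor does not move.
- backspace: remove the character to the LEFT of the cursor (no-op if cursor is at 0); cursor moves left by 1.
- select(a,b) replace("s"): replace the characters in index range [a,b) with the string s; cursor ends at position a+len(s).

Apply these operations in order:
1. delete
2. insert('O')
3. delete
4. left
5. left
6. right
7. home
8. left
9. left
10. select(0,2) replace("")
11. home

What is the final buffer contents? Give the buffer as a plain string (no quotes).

Answer: BAIKV

Derivation:
After op 1 (delete): buf='RUBAIKV' cursor=0
After op 2 (insert('O')): buf='ORUBAIKV' cursor=1
After op 3 (delete): buf='OUBAIKV' cursor=1
After op 4 (left): buf='OUBAIKV' cursor=0
After op 5 (left): buf='OUBAIKV' cursor=0
After op 6 (right): buf='OUBAIKV' cursor=1
After op 7 (home): buf='OUBAIKV' cursor=0
After op 8 (left): buf='OUBAIKV' cursor=0
After op 9 (left): buf='OUBAIKV' cursor=0
After op 10 (select(0,2) replace("")): buf='BAIKV' cursor=0
After op 11 (home): buf='BAIKV' cursor=0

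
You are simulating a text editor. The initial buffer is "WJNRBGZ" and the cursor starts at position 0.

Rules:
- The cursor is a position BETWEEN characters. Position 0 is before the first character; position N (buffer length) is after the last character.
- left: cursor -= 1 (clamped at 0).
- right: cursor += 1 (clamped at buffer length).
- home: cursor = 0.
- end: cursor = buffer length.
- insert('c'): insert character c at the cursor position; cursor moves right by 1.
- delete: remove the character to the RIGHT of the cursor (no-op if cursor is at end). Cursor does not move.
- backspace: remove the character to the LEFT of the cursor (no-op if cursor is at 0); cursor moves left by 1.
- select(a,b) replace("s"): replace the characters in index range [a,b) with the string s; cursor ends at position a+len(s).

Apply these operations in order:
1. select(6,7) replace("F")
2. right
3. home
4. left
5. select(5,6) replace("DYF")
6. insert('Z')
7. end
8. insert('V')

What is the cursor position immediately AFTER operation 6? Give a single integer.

After op 1 (select(6,7) replace("F")): buf='WJNRBGF' cursor=7
After op 2 (right): buf='WJNRBGF' cursor=7
After op 3 (home): buf='WJNRBGF' cursor=0
After op 4 (left): buf='WJNRBGF' cursor=0
After op 5 (select(5,6) replace("DYF")): buf='WJNRBDYFF' cursor=8
After op 6 (insert('Z')): buf='WJNRBDYFZF' cursor=9

Answer: 9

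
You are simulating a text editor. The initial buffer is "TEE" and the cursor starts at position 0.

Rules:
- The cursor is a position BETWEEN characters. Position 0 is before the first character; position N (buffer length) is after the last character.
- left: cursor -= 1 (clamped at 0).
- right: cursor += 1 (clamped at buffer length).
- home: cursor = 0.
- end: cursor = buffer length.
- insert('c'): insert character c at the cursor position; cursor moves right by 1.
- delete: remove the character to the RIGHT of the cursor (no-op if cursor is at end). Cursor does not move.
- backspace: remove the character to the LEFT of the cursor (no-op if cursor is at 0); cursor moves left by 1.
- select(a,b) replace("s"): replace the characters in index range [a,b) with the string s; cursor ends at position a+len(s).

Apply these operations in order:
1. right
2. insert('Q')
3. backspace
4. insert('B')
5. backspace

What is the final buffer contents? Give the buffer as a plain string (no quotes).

After op 1 (right): buf='TEE' cursor=1
After op 2 (insert('Q')): buf='TQEE' cursor=2
After op 3 (backspace): buf='TEE' cursor=1
After op 4 (insert('B')): buf='TBEE' cursor=2
After op 5 (backspace): buf='TEE' cursor=1

Answer: TEE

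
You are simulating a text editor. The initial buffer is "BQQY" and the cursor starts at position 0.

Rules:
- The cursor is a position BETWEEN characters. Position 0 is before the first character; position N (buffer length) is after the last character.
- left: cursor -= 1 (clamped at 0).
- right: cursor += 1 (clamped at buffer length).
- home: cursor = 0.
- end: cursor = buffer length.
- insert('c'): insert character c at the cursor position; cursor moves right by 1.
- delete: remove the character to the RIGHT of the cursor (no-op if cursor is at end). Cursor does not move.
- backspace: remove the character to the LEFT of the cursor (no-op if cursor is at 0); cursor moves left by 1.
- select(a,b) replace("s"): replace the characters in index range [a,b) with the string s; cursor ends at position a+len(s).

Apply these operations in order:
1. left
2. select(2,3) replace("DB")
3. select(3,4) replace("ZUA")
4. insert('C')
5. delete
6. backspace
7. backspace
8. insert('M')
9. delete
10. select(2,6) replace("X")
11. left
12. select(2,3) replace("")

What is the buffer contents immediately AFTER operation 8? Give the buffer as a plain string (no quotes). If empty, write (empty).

Answer: BQDZUM

Derivation:
After op 1 (left): buf='BQQY' cursor=0
After op 2 (select(2,3) replace("DB")): buf='BQDBY' cursor=4
After op 3 (select(3,4) replace("ZUA")): buf='BQDZUAY' cursor=6
After op 4 (insert('C')): buf='BQDZUACY' cursor=7
After op 5 (delete): buf='BQDZUAC' cursor=7
After op 6 (backspace): buf='BQDZUA' cursor=6
After op 7 (backspace): buf='BQDZU' cursor=5
After op 8 (insert('M')): buf='BQDZUM' cursor=6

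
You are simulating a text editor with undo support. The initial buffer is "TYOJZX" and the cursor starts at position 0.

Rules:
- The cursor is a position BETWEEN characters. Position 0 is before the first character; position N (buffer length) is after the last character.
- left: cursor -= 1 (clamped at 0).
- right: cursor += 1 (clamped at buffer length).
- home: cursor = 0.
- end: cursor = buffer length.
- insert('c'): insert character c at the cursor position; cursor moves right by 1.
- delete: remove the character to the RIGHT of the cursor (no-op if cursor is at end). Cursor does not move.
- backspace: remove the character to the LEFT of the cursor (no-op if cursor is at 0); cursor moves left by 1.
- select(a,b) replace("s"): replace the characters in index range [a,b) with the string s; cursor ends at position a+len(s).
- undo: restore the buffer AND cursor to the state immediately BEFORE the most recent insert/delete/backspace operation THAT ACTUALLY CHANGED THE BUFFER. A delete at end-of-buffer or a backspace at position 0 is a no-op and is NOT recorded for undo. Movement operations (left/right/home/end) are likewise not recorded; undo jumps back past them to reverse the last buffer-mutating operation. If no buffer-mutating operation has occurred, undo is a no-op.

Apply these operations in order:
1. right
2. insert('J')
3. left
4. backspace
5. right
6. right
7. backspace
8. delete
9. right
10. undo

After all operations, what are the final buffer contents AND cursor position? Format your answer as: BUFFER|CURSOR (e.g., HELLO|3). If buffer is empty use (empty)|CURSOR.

Answer: JOJZX|1

Derivation:
After op 1 (right): buf='TYOJZX' cursor=1
After op 2 (insert('J')): buf='TJYOJZX' cursor=2
After op 3 (left): buf='TJYOJZX' cursor=1
After op 4 (backspace): buf='JYOJZX' cursor=0
After op 5 (right): buf='JYOJZX' cursor=1
After op 6 (right): buf='JYOJZX' cursor=2
After op 7 (backspace): buf='JOJZX' cursor=1
After op 8 (delete): buf='JJZX' cursor=1
After op 9 (right): buf='JJZX' cursor=2
After op 10 (undo): buf='JOJZX' cursor=1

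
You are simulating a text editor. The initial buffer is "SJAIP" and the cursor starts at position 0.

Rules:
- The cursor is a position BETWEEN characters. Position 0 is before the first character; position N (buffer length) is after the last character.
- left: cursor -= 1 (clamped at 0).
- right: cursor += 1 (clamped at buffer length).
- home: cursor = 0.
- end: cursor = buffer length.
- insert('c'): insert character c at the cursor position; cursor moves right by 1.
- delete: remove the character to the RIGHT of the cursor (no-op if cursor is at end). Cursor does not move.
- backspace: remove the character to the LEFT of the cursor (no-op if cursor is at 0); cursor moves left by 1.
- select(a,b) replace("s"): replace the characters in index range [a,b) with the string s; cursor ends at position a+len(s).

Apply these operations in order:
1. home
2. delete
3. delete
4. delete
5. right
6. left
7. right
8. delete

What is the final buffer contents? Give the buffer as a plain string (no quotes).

Answer: I

Derivation:
After op 1 (home): buf='SJAIP' cursor=0
After op 2 (delete): buf='JAIP' cursor=0
After op 3 (delete): buf='AIP' cursor=0
After op 4 (delete): buf='IP' cursor=0
After op 5 (right): buf='IP' cursor=1
After op 6 (left): buf='IP' cursor=0
After op 7 (right): buf='IP' cursor=1
After op 8 (delete): buf='I' cursor=1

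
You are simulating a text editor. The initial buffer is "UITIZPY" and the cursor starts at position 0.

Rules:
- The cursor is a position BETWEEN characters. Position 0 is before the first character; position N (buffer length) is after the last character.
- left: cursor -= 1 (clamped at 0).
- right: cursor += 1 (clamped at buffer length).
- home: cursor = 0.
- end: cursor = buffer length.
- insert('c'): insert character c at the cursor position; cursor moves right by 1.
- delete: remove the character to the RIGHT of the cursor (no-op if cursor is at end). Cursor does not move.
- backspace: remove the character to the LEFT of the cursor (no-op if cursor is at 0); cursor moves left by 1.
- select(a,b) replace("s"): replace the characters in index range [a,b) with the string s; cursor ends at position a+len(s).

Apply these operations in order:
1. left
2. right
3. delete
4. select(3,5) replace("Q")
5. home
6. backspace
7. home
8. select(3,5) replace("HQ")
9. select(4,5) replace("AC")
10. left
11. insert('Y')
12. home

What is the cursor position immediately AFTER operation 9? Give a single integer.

Answer: 6

Derivation:
After op 1 (left): buf='UITIZPY' cursor=0
After op 2 (right): buf='UITIZPY' cursor=1
After op 3 (delete): buf='UTIZPY' cursor=1
After op 4 (select(3,5) replace("Q")): buf='UTIQY' cursor=4
After op 5 (home): buf='UTIQY' cursor=0
After op 6 (backspace): buf='UTIQY' cursor=0
After op 7 (home): buf='UTIQY' cursor=0
After op 8 (select(3,5) replace("HQ")): buf='UTIHQ' cursor=5
After op 9 (select(4,5) replace("AC")): buf='UTIHAC' cursor=6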